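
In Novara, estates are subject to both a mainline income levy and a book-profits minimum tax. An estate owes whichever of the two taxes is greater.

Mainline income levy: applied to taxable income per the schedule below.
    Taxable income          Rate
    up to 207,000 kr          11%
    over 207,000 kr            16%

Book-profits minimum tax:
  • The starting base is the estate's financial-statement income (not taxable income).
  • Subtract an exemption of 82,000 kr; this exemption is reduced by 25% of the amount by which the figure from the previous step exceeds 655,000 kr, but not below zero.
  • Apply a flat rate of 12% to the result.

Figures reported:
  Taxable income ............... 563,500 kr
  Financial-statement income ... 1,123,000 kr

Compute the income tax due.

Mainline income levy:
  207,000 kr × 11% = 22,770 kr
  356,500 kr × 16% = 57,040 kr
  → 79,810 kr

Book-profits minimum tax:
  Base (financial-statement income): 1,123,000 kr
  Exemption: 25% × (1,123,000 kr − 655,000 kr) = 117,000 kr ≥ 82,000 kr, so the exemption is fully phased out
  Base: 1,123,000 kr − 0 kr = 1,123,000 kr
  1,123,000 kr × 12% = 134,760 kr

134,760 kr > 79,810 kr, so the book-profits minimum tax is the binding amount.

134,760 kr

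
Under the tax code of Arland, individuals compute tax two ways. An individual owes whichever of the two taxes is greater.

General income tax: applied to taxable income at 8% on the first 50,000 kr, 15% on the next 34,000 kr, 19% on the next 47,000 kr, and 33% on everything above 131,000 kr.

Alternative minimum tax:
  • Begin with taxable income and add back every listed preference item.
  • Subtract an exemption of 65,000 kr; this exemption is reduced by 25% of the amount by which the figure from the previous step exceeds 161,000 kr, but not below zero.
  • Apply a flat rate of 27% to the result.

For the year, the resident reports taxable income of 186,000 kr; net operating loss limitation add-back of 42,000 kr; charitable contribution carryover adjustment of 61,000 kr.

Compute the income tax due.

69,120 kr

General income tax:
  50,000 kr × 8% = 4,000 kr
  34,000 kr × 15% = 5,100 kr
  47,000 kr × 19% = 8,930 kr
  55,000 kr × 33% = 18,150 kr
  → 36,180 kr

Alternative minimum tax:
  Adjusted income: 186,000 kr + 42,000 kr + 61,000 kr = 289,000 kr
  Exemption: 65,000 kr − 25% × (289,000 kr − 161,000 kr) = 65,000 kr − 32,000 kr = 33,000 kr
  Base: 289,000 kr − 33,000 kr = 256,000 kr
  256,000 kr × 27% = 69,120 kr

69,120 kr > 36,180 kr, so the alternative minimum tax is the binding amount.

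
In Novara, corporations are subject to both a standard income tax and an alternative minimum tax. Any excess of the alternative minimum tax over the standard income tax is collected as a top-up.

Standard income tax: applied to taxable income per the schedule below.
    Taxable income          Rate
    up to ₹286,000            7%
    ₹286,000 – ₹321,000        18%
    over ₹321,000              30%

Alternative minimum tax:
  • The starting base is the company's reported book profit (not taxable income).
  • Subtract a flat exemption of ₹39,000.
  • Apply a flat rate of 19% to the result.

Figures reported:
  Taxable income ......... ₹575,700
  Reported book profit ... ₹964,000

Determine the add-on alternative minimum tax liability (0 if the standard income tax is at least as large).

₹73,020

Alternative minimum tax:
  Base (reported book profit): ₹964,000
  Less exemption ₹39,000 → base ₹925,000
  ₹925,000 × 19% = ₹175,750

Standard income tax:
  ₹286,000 × 7% = ₹20,020
  ₹35,000 × 18% = ₹6,300
  ₹254,700 × 30% = ₹76,410
  → ₹102,730

Excess of alternative minimum tax over standard income tax: ₹175,750 − ₹102,730 = ₹73,020.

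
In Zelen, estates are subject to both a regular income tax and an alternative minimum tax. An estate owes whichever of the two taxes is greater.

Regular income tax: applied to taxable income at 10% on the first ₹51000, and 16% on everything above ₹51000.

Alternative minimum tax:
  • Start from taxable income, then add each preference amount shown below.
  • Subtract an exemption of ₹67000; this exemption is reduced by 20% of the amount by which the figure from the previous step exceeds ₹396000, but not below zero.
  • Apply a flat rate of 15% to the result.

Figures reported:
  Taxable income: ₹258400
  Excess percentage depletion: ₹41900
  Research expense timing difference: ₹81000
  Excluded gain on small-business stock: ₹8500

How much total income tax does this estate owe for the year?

Regular income tax:
  ₹51000 × 10% = ₹5100
  ₹207400 × 16% = ₹33184
  → ₹38284

Alternative minimum tax:
  Adjusted income: ₹258400 + ₹41900 + ₹81000 + ₹8500 = ₹389800
  Exemption: ₹389800 ≤ ₹396000, so full ₹67000 applies
  Base: ₹389800 − ₹67000 = ₹322800
  ₹322800 × 15% = ₹48420

₹48420 > ₹38284, so the alternative minimum tax is the binding amount.

₹48420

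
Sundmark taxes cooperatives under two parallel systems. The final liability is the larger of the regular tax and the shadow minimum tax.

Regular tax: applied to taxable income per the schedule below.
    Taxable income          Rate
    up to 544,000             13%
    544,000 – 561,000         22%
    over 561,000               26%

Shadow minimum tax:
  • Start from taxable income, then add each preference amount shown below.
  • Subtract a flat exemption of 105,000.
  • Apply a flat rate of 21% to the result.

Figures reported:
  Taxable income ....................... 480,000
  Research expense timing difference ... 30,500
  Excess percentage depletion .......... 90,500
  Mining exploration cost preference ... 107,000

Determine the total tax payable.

126,630

Shadow minimum tax:
  Adjusted income: 480,000 + 30,500 + 90,500 + 107,000 = 708,000
  Less exemption 105,000 → base 603,000
  603,000 × 21% = 126,630

Regular tax:
  480,000 × 13% = 62,400

126,630 > 62,400, so the shadow minimum tax is the binding amount.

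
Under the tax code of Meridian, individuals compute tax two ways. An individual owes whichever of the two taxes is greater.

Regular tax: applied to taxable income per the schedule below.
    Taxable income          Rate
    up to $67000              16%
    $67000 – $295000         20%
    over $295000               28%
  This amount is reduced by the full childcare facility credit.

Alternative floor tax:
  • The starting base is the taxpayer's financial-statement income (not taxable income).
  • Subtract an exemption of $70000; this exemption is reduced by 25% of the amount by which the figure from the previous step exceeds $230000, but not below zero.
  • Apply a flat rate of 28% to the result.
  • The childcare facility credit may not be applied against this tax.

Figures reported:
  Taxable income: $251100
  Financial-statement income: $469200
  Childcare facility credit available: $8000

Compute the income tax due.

$128520

Regular tax:
  $67000 × 16% = $10720
  $184100 × 20% = $36820
  → $47540
  Less childcare facility credit $8000 → $39540

Alternative floor tax:
  Base (financial-statement income): $469200
  Exemption: $70000 − 25% × ($469200 − $230000) = $70000 − $59800 = $10200
  Base: $469200 − $10200 = $459000
  $459000 × 28% = $128520

$128520 > $39540, so the alternative floor tax is the binding amount.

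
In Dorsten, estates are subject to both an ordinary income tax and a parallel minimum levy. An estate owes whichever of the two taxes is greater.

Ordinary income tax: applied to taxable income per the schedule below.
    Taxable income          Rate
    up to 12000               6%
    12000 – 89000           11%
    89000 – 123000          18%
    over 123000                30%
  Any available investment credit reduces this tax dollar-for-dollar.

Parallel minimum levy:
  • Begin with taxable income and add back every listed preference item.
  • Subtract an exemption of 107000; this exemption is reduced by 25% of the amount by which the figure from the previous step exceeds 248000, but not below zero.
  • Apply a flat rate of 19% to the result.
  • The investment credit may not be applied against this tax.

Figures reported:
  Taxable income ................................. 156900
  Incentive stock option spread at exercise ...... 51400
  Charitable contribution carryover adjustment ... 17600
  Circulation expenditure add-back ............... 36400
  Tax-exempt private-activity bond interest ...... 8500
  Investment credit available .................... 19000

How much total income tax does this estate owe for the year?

32205

Parallel minimum levy:
  Adjusted income: 156900 + 51400 + 17600 + 36400 + 8500 = 270800
  Exemption: 107000 − 25% × (270800 − 248000) = 107000 − 5700 = 101300
  Base: 270800 − 101300 = 169500
  169500 × 19% = 32205

Ordinary income tax:
  12000 × 6% = 720
  77000 × 11% = 8470
  34000 × 18% = 6120
  33900 × 30% = 10170
  → 25480
  Less investment credit 19000 → 6480

32205 > 6480, so the parallel minimum levy is the binding amount.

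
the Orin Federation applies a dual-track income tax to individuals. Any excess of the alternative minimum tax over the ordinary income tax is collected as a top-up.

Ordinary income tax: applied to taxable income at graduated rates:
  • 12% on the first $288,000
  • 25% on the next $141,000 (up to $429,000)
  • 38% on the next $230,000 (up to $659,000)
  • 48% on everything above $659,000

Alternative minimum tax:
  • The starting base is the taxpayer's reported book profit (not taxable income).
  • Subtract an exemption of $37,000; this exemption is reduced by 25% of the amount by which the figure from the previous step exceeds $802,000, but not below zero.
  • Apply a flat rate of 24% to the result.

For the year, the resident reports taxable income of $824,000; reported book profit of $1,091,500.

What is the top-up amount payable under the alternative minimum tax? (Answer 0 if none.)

$25,550

Alternative minimum tax:
  Base (reported book profit): $1,091,500
  Exemption: 25% × ($1,091,500 − $802,000) = $72,375 ≥ $37,000, so the exemption is fully phased out
  Base: $1,091,500 − $0 = $1,091,500
  $1,091,500 × 24% = $261,960

Ordinary income tax:
  $288,000 × 12% = $34,560
  $141,000 × 25% = $35,250
  $230,000 × 38% = $87,400
  $165,000 × 48% = $79,200
  → $236,410

Excess of alternative minimum tax over ordinary income tax: $261,960 − $236,410 = $25,550.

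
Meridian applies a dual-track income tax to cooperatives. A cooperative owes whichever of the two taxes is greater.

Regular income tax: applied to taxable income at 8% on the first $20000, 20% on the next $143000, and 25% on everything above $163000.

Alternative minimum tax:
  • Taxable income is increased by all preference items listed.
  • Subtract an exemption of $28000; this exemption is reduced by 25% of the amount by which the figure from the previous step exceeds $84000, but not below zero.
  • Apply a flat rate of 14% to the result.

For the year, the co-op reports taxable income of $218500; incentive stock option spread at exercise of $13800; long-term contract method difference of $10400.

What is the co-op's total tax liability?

Alternative minimum tax:
  Adjusted income: $218500 + $13800 + $10400 = $242700
  Exemption: 25% × ($242700 − $84000) = $39675 ≥ $28000, so the exemption is fully phased out
  Base: $242700 − $0 = $242700
  $242700 × 14% = $33978

Regular income tax:
  $20000 × 8% = $1600
  $143000 × 20% = $28600
  $55500 × 25% = $13875
  → $44075

$44075 > $33978, so the regular income tax governs.

$44075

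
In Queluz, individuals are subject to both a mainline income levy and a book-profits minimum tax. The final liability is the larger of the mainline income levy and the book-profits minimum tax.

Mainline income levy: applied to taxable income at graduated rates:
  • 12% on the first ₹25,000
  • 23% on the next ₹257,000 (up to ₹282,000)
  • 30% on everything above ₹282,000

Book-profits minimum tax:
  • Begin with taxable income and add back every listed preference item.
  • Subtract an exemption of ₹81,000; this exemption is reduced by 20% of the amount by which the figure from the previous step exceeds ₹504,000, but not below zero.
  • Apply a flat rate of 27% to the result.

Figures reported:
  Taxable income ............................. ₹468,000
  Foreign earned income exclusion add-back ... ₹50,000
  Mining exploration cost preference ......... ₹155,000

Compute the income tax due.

₹168,966

Mainline income levy:
  ₹25,000 × 12% = ₹3,000
  ₹257,000 × 23% = ₹59,110
  ₹186,000 × 30% = ₹55,800
  → ₹117,910

Book-profits minimum tax:
  Adjusted income: ₹468,000 + ₹50,000 + ₹155,000 = ₹673,000
  Exemption: ₹81,000 − 20% × (₹673,000 − ₹504,000) = ₹81,000 − ₹33,800 = ₹47,200
  Base: ₹673,000 − ₹47,200 = ₹625,800
  ₹625,800 × 27% = ₹168,966

₹168,966 > ₹117,910, so the book-profits minimum tax is the binding amount.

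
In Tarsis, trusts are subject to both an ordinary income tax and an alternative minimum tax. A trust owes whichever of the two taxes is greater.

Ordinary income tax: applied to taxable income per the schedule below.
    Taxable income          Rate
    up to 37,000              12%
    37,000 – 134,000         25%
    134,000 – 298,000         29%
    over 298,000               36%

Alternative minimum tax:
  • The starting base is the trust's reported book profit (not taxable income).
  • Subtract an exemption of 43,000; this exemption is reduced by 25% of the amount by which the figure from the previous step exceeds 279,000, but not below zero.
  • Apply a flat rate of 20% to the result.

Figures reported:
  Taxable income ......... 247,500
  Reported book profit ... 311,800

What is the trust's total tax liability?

Ordinary income tax:
  37,000 × 12% = 4,440
  97,000 × 25% = 24,250
  113,500 × 29% = 32,915
  → 61,605

Alternative minimum tax:
  Base (reported book profit): 311,800
  Exemption: 43,000 − 25% × (311,800 − 279,000) = 43,000 − 8,200 = 34,800
  Base: 311,800 − 34,800 = 277,000
  277,000 × 20% = 55,400

61,605 > 55,400, so the ordinary income tax governs.

61,605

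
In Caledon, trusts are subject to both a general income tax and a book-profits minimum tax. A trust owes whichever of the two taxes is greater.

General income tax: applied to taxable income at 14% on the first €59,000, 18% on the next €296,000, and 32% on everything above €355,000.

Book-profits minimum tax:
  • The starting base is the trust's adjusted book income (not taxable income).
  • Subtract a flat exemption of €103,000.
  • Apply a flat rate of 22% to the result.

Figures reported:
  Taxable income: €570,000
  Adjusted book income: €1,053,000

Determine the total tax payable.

€209,000

General income tax:
  €59,000 × 14% = €8,260
  €296,000 × 18% = €53,280
  €215,000 × 32% = €68,800
  → €130,340

Book-profits minimum tax:
  Base (adjusted book income): €1,053,000
  Less exemption €103,000 → base €950,000
  €950,000 × 22% = €209,000

€209,000 > €130,340, so the book-profits minimum tax is the binding amount.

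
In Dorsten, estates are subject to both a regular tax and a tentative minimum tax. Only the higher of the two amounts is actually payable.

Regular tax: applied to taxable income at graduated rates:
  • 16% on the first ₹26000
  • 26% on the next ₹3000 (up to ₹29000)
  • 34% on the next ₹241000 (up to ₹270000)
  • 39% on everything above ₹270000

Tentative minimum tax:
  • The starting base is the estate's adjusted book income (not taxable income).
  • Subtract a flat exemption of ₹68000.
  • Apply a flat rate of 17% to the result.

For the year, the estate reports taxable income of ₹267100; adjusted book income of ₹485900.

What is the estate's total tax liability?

Regular tax:
  ₹26000 × 16% = ₹4160
  ₹3000 × 26% = ₹780
  ₹238100 × 34% = ₹80954
  → ₹85894

Tentative minimum tax:
  Base (adjusted book income): ₹485900
  Less exemption ₹68000 → base ₹417900
  ₹417900 × 17% = ₹71043

₹85894 > ₹71043, so the regular tax governs.

₹85894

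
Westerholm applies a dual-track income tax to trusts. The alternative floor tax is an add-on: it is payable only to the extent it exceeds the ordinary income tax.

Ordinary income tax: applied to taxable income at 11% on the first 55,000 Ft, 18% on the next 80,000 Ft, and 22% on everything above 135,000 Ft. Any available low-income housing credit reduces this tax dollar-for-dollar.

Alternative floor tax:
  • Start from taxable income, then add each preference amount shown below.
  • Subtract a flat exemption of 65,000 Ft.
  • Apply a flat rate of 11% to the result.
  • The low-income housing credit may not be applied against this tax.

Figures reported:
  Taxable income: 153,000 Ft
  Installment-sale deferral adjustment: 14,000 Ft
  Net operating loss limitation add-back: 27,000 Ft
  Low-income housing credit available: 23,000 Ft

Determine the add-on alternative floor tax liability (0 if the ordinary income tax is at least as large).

Ordinary income tax:
  55,000 Ft × 11% = 6,050 Ft
  80,000 Ft × 18% = 14,400 Ft
  18,000 Ft × 22% = 3,960 Ft
  → 24,410 Ft
  Less low-income housing credit 23,000 Ft → 1,410 Ft

Alternative floor tax:
  Adjusted income: 153,000 Ft + 14,000 Ft + 27,000 Ft = 194,000 Ft
  Less exemption 65,000 Ft → base 129,000 Ft
  129,000 Ft × 11% = 14,190 Ft

Excess of alternative floor tax over ordinary income tax: 14,190 Ft − 1,410 Ft = 12,780 Ft.

12,780 Ft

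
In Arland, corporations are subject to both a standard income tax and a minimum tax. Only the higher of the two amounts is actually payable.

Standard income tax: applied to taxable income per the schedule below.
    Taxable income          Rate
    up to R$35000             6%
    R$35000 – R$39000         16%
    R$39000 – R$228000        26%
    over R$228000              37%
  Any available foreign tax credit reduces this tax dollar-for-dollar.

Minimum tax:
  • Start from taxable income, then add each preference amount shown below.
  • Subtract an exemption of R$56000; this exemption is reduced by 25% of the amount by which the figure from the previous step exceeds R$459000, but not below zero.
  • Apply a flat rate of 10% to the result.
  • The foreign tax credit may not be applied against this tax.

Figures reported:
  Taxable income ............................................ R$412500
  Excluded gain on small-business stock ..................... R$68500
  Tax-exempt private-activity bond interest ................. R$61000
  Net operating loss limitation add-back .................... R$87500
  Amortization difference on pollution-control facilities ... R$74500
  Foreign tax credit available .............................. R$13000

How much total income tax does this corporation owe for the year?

R$107145

Standard income tax:
  R$35000 × 6% = R$2100
  R$4000 × 16% = R$640
  R$189000 × 26% = R$49140
  R$184500 × 37% = R$68265
  → R$120145
  Less foreign tax credit R$13000 → R$107145

Minimum tax:
  Adjusted income: R$412500 + R$68500 + R$61000 + R$87500 + R$74500 = R$704000
  Exemption: 25% × (R$704000 − R$459000) = R$61250 ≥ R$56000, so the exemption is fully phased out
  Base: R$704000 − R$0 = R$704000
  R$704000 × 10% = R$70400

R$107145 > R$70400, so the standard income tax governs.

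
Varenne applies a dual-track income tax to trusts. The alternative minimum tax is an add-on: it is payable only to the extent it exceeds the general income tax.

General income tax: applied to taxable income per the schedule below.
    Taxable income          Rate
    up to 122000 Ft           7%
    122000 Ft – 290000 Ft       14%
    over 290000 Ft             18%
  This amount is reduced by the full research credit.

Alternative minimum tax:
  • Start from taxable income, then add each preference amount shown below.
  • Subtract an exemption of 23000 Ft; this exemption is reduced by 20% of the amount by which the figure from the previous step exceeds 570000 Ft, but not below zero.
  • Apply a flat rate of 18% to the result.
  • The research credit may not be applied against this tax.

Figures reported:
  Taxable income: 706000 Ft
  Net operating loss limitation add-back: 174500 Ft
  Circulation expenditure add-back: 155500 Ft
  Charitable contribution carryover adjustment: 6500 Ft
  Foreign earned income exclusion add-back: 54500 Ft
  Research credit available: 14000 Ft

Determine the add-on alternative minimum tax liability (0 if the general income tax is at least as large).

104520 Ft

Alternative minimum tax:
  Adjusted income: 706000 Ft + 174500 Ft + 155500 Ft + 6500 Ft + 54500 Ft = 1097000 Ft
  Exemption: 20% × (1097000 Ft − 570000 Ft) = 105400 Ft ≥ 23000 Ft, so the exemption is fully phased out
  Base: 1097000 Ft − 0 Ft = 1097000 Ft
  1097000 Ft × 18% = 197460 Ft

General income tax:
  122000 Ft × 7% = 8540 Ft
  168000 Ft × 14% = 23520 Ft
  416000 Ft × 18% = 74880 Ft
  → 106940 Ft
  Less research credit 14000 Ft → 92940 Ft

Excess of alternative minimum tax over general income tax: 197460 Ft − 92940 Ft = 104520 Ft.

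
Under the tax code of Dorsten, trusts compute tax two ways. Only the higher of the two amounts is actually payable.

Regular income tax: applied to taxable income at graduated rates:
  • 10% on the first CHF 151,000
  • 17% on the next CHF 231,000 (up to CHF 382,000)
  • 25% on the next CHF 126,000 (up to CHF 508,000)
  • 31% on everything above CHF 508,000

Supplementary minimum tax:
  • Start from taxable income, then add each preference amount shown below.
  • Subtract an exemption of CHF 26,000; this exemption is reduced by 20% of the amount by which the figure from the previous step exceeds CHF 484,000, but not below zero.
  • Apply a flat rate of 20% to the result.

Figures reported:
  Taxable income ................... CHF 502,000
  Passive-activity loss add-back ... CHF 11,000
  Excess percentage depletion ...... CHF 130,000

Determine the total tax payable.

Supplementary minimum tax:
  Adjusted income: CHF 502,000 + CHF 11,000 + CHF 130,000 = CHF 643,000
  Exemption: 20% × (CHF 643,000 − CHF 484,000) = CHF 31,800 ≥ CHF 26,000, so the exemption is fully phased out
  Base: CHF 643,000 − CHF 0 = CHF 643,000
  CHF 643,000 × 20% = CHF 128,600

Regular income tax:
  CHF 151,000 × 10% = CHF 15,100
  CHF 231,000 × 17% = CHF 39,270
  CHF 120,000 × 25% = CHF 30,000
  → CHF 84,370

CHF 128,600 > CHF 84,370, so the supplementary minimum tax is the binding amount.

CHF 128,600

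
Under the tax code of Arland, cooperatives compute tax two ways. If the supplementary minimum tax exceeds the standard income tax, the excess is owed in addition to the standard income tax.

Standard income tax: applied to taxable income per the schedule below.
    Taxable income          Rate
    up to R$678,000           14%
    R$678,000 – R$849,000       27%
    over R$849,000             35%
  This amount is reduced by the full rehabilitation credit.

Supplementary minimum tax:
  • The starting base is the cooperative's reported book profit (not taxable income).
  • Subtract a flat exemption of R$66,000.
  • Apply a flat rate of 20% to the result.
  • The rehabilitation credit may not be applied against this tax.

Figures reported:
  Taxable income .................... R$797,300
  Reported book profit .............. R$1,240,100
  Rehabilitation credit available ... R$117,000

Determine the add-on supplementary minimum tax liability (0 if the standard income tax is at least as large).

R$224,689

Supplementary minimum tax:
  Base (reported book profit): R$1,240,100
  Less exemption R$66,000 → base R$1,174,100
  R$1,174,100 × 20% = R$234,820

Standard income tax:
  R$678,000 × 14% = R$94,920
  R$119,300 × 27% = R$32,211
  → R$127,131
  Less rehabilitation credit R$117,000 → R$10,131

Excess of supplementary minimum tax over standard income tax: R$234,820 − R$10,131 = R$224,689.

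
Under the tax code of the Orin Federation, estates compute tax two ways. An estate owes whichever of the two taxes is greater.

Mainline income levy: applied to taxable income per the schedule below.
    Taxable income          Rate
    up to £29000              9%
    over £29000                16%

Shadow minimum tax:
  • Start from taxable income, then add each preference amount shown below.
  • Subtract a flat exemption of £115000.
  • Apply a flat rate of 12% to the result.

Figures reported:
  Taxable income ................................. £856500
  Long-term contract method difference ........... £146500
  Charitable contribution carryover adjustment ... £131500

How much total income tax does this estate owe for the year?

Mainline income levy:
  £29000 × 9% = £2610
  £827500 × 16% = £132400
  → £135010

Shadow minimum tax:
  Adjusted income: £856500 + £146500 + £131500 = £1134500
  Less exemption £115000 → base £1019500
  £1019500 × 12% = £122340

£135010 > £122340, so the mainline income levy governs.

£135010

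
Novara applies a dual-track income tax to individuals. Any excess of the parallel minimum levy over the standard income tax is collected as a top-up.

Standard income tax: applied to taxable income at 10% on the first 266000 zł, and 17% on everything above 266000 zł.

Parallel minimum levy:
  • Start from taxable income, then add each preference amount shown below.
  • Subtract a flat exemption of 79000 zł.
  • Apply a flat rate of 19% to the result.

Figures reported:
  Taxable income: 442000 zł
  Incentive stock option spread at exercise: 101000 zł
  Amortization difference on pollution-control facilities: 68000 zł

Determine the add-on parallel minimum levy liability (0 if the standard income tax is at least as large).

Parallel minimum levy:
  Adjusted income: 442000 zł + 101000 zł + 68000 zł = 611000 zł
  Less exemption 79000 zł → base 532000 zł
  532000 zł × 19% = 101080 zł

Standard income tax:
  266000 zł × 10% = 26600 zł
  176000 zł × 17% = 29920 zł
  → 56520 zł

Excess of parallel minimum levy over standard income tax: 101080 zł − 56520 zł = 44560 zł.

44560 zł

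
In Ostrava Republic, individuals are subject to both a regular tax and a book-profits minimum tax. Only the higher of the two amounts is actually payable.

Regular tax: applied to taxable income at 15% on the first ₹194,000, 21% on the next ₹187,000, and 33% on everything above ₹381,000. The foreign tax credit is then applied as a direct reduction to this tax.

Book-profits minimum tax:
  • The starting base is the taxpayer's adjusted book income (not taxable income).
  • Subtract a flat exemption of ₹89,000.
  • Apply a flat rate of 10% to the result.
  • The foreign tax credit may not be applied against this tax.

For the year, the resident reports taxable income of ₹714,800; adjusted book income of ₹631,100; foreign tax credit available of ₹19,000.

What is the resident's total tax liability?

Book-profits minimum tax:
  Base (adjusted book income): ₹631,100
  Less exemption ₹89,000 → base ₹542,100
  ₹542,100 × 10% = ₹54,210

Regular tax:
  ₹194,000 × 15% = ₹29,100
  ₹187,000 × 21% = ₹39,270
  ₹333,800 × 33% = ₹110,154
  → ₹178,524
  Less foreign tax credit ₹19,000 → ₹159,524

₹159,524 > ₹54,210, so the regular tax governs.

₹159,524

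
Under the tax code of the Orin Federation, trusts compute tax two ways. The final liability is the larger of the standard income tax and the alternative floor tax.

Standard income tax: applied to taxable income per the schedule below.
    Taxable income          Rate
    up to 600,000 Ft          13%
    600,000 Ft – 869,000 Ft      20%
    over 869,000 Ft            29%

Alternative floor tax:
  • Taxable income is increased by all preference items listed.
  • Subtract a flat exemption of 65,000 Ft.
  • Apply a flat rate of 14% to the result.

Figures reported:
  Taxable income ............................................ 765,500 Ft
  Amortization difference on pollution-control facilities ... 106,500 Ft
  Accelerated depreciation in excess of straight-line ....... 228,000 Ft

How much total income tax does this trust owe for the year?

Standard income tax:
  600,000 Ft × 13% = 78,000 Ft
  165,500 Ft × 20% = 33,100 Ft
  → 111,100 Ft

Alternative floor tax:
  Adjusted income: 765,500 Ft + 106,500 Ft + 228,000 Ft = 1,100,000 Ft
  Less exemption 65,000 Ft → base 1,035,000 Ft
  1,035,000 Ft × 14% = 144,900 Ft

144,900 Ft > 111,100 Ft, so the alternative floor tax is the binding amount.

144,900 Ft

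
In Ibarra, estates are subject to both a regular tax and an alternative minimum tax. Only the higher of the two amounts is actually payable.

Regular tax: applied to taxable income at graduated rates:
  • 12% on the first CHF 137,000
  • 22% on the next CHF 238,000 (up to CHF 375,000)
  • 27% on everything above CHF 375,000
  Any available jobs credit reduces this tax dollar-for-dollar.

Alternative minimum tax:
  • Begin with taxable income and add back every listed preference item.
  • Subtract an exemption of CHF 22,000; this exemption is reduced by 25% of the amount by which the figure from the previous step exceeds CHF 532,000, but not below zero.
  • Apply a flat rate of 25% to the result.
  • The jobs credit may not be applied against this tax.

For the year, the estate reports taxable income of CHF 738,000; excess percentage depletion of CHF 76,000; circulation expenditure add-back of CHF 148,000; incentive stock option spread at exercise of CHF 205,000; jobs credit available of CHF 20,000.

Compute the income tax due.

Regular tax:
  CHF 137,000 × 12% = CHF 16,440
  CHF 238,000 × 22% = CHF 52,360
  CHF 363,000 × 27% = CHF 98,010
  → CHF 166,810
  Less jobs credit CHF 20,000 → CHF 146,810

Alternative minimum tax:
  Adjusted income: CHF 738,000 + CHF 76,000 + CHF 148,000 + CHF 205,000 = CHF 1,167,000
  Exemption: 25% × (CHF 1,167,000 − CHF 532,000) = CHF 158,750 ≥ CHF 22,000, so the exemption is fully phased out
  Base: CHF 1,167,000 − CHF 0 = CHF 1,167,000
  CHF 1,167,000 × 25% = CHF 291,750

CHF 291,750 > CHF 146,810, so the alternative minimum tax is the binding amount.

CHF 291,750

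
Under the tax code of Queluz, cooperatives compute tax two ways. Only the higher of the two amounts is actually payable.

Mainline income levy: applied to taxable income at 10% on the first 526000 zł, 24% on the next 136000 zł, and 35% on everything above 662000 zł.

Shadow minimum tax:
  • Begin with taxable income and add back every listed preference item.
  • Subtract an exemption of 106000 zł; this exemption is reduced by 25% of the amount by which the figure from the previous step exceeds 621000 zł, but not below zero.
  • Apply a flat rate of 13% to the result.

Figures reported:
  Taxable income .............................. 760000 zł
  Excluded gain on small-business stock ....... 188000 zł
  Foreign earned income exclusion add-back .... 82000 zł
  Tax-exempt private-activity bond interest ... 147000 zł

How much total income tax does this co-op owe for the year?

Mainline income levy:
  526000 zł × 10% = 52600 zł
  136000 zł × 24% = 32640 zł
  98000 zł × 35% = 34300 zł
  → 119540 zł

Shadow minimum tax:
  Adjusted income: 760000 zł + 188000 zł + 82000 zł + 147000 zł = 1177000 zł
  Exemption: 25% × (1177000 zł − 621000 zł) = 139000 zł ≥ 106000 zł, so the exemption is fully phased out
  Base: 1177000 zł − 0 zł = 1177000 zł
  1177000 zł × 13% = 153010 zł

153010 zł > 119540 zł, so the shadow minimum tax is the binding amount.

153010 zł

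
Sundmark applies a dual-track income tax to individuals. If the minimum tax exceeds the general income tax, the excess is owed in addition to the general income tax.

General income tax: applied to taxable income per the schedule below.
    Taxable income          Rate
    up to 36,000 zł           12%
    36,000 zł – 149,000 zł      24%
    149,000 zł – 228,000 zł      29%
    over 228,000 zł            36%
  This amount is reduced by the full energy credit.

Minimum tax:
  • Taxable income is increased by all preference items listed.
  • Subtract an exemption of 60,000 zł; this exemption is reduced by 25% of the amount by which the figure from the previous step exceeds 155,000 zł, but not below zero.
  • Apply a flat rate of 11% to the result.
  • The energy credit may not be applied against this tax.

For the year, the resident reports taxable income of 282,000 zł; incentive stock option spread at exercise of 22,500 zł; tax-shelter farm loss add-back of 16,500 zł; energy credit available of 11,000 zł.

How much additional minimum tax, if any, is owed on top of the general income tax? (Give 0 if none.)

Minimum tax:
  Adjusted income: 282,000 zł + 22,500 zł + 16,500 zł = 321,000 zł
  Exemption: 60,000 zł − 25% × (321,000 zł − 155,000 zł) = 60,000 zł − 41,500 zł = 18,500 zł
  Base: 321,000 zł − 18,500 zł = 302,500 zł
  302,500 zł × 11% = 33,275 zł

General income tax:
  36,000 zł × 12% = 4,320 zł
  113,000 zł × 24% = 27,120 zł
  79,000 zł × 29% = 22,910 zł
  54,000 zł × 36% = 19,440 zł
  → 73,790 zł
  Less energy credit 11,000 zł → 62,790 zł

33,275 zł ≤ 62,790 zł, so no add-on is due.

0 zł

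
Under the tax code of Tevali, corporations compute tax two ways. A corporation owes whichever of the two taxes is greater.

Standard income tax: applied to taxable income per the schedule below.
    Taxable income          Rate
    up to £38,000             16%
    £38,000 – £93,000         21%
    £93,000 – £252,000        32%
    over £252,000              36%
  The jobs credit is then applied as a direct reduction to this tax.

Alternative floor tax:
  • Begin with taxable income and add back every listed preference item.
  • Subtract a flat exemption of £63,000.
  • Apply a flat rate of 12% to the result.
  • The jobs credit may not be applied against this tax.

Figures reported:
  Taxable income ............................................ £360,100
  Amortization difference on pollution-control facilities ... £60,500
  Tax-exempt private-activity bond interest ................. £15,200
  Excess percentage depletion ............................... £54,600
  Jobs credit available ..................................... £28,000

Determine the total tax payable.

£79,426

Standard income tax:
  £38,000 × 16% = £6,080
  £55,000 × 21% = £11,550
  £159,000 × 32% = £50,880
  £108,100 × 36% = £38,916
  → £107,426
  Less jobs credit £28,000 → £79,426

Alternative floor tax:
  Adjusted income: £360,100 + £60,500 + £15,200 + £54,600 = £490,400
  Less exemption £63,000 → base £427,400
  £427,400 × 12% = £51,288

£79,426 > £51,288, so the standard income tax governs.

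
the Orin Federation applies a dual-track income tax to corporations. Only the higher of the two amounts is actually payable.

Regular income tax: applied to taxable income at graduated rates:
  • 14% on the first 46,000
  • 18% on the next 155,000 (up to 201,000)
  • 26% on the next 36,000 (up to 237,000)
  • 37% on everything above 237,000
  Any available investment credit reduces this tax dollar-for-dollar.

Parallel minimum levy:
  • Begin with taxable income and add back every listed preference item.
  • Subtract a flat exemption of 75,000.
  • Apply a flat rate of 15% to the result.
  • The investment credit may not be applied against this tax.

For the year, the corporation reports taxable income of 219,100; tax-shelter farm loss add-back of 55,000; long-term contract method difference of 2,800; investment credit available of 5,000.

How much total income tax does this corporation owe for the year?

Parallel minimum levy:
  Adjusted income: 219,100 + 55,000 + 2,800 = 276,900
  Less exemption 75,000 → base 201,900
  201,900 × 15% = 30,285

Regular income tax:
  46,000 × 14% = 6,440
  155,000 × 18% = 27,900
  18,100 × 26% = 4,706
  → 39,046
  Less investment credit 5,000 → 34,046

34,046 > 30,285, so the regular income tax governs.

34,046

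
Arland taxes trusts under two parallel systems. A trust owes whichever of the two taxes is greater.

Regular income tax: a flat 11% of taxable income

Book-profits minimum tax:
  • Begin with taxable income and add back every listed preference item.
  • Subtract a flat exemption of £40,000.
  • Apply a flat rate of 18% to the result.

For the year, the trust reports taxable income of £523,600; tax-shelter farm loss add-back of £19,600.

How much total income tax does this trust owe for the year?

£90,576

Regular income tax:
  £523,600 × 11% = £57,596

Book-profits minimum tax:
  Adjusted income: £523,600 + £19,600 = £543,200
  Less exemption £40,000 → base £503,200
  £503,200 × 18% = £90,576

£90,576 > £57,596, so the book-profits minimum tax is the binding amount.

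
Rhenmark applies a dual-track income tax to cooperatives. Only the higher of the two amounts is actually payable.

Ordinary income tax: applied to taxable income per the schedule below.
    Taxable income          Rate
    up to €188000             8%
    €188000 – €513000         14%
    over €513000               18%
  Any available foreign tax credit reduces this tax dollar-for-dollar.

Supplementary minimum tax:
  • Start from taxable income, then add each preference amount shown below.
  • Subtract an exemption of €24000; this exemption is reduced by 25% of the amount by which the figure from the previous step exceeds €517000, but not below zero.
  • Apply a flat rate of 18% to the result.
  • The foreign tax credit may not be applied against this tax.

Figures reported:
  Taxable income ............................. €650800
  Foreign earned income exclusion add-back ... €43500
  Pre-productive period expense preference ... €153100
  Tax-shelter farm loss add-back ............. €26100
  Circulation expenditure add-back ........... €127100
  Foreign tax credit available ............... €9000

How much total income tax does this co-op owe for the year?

€180108

Ordinary income tax:
  €188000 × 8% = €15040
  €325000 × 14% = €45500
  €137800 × 18% = €24804
  → €85344
  Less foreign tax credit €9000 → €76344

Supplementary minimum tax:
  Adjusted income: €650800 + €43500 + €153100 + €26100 + €127100 = €1000600
  Exemption: 25% × (€1000600 − €517000) = €120900 ≥ €24000, so the exemption is fully phased out
  Base: €1000600 − €0 = €1000600
  €1000600 × 18% = €180108

€180108 > €76344, so the supplementary minimum tax is the binding amount.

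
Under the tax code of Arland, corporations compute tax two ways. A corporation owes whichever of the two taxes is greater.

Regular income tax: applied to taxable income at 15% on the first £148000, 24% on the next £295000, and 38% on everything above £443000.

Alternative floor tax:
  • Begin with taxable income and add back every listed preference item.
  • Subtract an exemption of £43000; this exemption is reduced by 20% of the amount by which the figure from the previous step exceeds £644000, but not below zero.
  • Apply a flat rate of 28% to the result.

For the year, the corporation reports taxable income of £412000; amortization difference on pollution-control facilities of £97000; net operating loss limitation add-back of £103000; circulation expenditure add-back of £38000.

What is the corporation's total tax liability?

Regular income tax:
  £148000 × 15% = £22200
  £264000 × 24% = £63360
  → £85560

Alternative floor tax:
  Adjusted income: £412000 + £97000 + £103000 + £38000 = £650000
  Exemption: £43000 − 20% × (£650000 − £644000) = £43000 − £1200 = £41800
  Base: £650000 − £41800 = £608200
  £608200 × 28% = £170296

£170296 > £85560, so the alternative floor tax is the binding amount.

£170296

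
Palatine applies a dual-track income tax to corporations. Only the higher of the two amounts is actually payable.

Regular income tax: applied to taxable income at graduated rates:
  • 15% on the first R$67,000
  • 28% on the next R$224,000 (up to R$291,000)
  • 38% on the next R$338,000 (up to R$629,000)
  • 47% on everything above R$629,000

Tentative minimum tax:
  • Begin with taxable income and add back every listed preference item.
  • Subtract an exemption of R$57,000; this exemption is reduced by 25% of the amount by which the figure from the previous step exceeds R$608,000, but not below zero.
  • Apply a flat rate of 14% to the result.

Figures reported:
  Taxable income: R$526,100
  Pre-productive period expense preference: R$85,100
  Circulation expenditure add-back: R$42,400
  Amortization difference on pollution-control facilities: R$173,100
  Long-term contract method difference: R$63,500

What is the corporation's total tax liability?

R$162,108

Tentative minimum tax:
  Adjusted income: R$526,100 + R$85,100 + R$42,400 + R$173,100 + R$63,500 = R$890,200
  Exemption: 25% × (R$890,200 − R$608,000) = R$70,550 ≥ R$57,000, so the exemption is fully phased out
  Base: R$890,200 − R$0 = R$890,200
  R$890,200 × 14% = R$124,628

Regular income tax:
  R$67,000 × 15% = R$10,050
  R$224,000 × 28% = R$62,720
  R$235,100 × 38% = R$89,338
  → R$162,108

R$162,108 > R$124,628, so the regular income tax governs.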